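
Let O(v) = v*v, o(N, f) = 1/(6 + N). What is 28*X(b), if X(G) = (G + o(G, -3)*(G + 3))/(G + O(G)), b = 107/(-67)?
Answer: -11850223/315650 ≈ -37.542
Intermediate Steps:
b = -107/67 (b = 107*(-1/67) = -107/67 ≈ -1.5970)
O(v) = v**2
X(G) = (G + (3 + G)/(6 + G))/(G + G**2) (X(G) = (G + (G + 3)/(6 + G))/(G + G**2) = (G + (3 + G)/(6 + G))/(G + G**2))
28*X(b) = 28*((3 - 107/67 - 107*(6 - 107/67)/67)/((-107/67)*(1 - 107/67)*(6 - 107/67))) = 28*(-67*(3 - 107/67 - 107/67*295/67)/(107*(-40/67)*295/67)) = 28*(-67/107*(-67/40)*67/295*(3 - 107/67 - 31565/4489)) = 28*(-67/107*(-67/40)*67/295*(-25267/4489)) = 28*(-1692889/1262600) = -11850223/315650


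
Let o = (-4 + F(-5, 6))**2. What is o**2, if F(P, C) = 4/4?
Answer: 81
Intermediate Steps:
F(P, C) = 1 (F(P, C) = 4*(1/4) = 1)
o = 9 (o = (-4 + 1)**2 = (-3)**2 = 9)
o**2 = 9**2 = 81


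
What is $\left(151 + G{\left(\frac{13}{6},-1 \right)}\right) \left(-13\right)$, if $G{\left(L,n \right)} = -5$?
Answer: $-1898$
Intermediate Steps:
$\left(151 + G{\left(\frac{13}{6},-1 \right)}\right) \left(-13\right) = \left(151 - 5\right) \left(-13\right) = 146 \left(-13\right) = -1898$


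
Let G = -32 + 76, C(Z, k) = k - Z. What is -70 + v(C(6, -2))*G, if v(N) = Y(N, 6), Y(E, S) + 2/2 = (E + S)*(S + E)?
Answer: 62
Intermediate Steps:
Y(E, S) = -1 + (E + S)**2 (Y(E, S) = -1 + (E + S)*(S + E) = -1 + (E + S)*(E + S) = -1 + (E + S)**2)
v(N) = -1 + (6 + N)**2 (v(N) = -1 + (N + 6)**2 = -1 + (6 + N)**2)
G = 44
-70 + v(C(6, -2))*G = -70 + (-1 + (6 + (-2 - 1*6))**2)*44 = -70 + (-1 + (6 + (-2 - 6))**2)*44 = -70 + (-1 + (6 - 8)**2)*44 = -70 + (-1 + (-2)**2)*44 = -70 + (-1 + 4)*44 = -70 + 3*44 = -70 + 132 = 62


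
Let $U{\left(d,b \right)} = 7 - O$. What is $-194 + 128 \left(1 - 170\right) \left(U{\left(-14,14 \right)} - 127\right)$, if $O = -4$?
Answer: $2509118$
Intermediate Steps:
$U{\left(d,b \right)} = 11$ ($U{\left(d,b \right)} = 7 - -4 = 7 + 4 = 11$)
$-194 + 128 \left(1 - 170\right) \left(U{\left(-14,14 \right)} - 127\right) = -194 + 128 \left(1 - 170\right) \left(11 - 127\right) = -194 + 128 \left(\left(-169\right) \left(-116\right)\right) = -194 + 128 \cdot 19604 = -194 + 2509312 = 2509118$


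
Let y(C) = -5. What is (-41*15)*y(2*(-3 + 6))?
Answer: 3075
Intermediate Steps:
(-41*15)*y(2*(-3 + 6)) = -41*15*(-5) = -615*(-5) = 3075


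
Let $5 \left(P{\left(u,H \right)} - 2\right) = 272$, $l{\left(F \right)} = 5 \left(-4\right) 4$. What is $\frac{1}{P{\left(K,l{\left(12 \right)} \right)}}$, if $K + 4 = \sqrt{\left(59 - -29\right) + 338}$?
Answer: $\frac{5}{282} \approx 0.017731$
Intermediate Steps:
$K = -4 + \sqrt{426}$ ($K = -4 + \sqrt{\left(59 - -29\right) + 338} = -4 + \sqrt{\left(59 + 29\right) + 338} = -4 + \sqrt{88 + 338} = -4 + \sqrt{426} \approx 16.64$)
$l{\left(F \right)} = -80$ ($l{\left(F \right)} = \left(-20\right) 4 = -80$)
$P{\left(u,H \right)} = \frac{282}{5}$ ($P{\left(u,H \right)} = 2 + \frac{1}{5} \cdot 272 = 2 + \frac{272}{5} = \frac{282}{5}$)
$\frac{1}{P{\left(K,l{\left(12 \right)} \right)}} = \frac{1}{\frac{282}{5}} = \frac{5}{282}$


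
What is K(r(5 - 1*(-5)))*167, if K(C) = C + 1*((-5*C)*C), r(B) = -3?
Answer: -8016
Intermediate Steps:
K(C) = C - 5*C² (K(C) = C + 1*(-5*C²) = C - 5*C²)
K(r(5 - 1*(-5)))*167 = -3*(1 - 5*(-3))*167 = -3*(1 + 15)*167 = -3*16*167 = -48*167 = -8016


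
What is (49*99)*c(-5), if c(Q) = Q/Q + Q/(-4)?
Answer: 43659/4 ≈ 10915.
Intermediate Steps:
c(Q) = 1 - Q/4 (c(Q) = 1 + Q*(-¼) = 1 - Q/4)
(49*99)*c(-5) = (49*99)*(1 - ¼*(-5)) = 4851*(1 + 5/4) = 4851*(9/4) = 43659/4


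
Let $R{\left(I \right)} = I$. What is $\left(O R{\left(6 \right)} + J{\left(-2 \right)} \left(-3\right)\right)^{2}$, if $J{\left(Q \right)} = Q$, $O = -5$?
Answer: $576$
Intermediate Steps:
$\left(O R{\left(6 \right)} + J{\left(-2 \right)} \left(-3\right)\right)^{2} = \left(\left(-5\right) 6 - -6\right)^{2} = \left(-30 + 6\right)^{2} = \left(-24\right)^{2} = 576$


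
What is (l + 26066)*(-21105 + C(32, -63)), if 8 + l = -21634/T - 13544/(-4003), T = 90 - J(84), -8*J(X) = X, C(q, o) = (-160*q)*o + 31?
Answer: 6269662310353804/804603 ≈ 7.7922e+9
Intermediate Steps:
C(q, o) = 31 - 160*o*q (C(q, o) = -160*o*q + 31 = 31 - 160*o*q)
J(X) = -X/8
T = 201/2 (T = 90 - (-1)*84/8 = 90 - 1*(-21/2) = 90 + 21/2 = 201/2 ≈ 100.50)
l = -176916284/804603 (l = -8 + (-21634/201/2 - 13544/(-4003)) = -8 + (-21634*2/201 - 13544*(-1/4003)) = -8 + (-43268/201 + 13544/4003) = -8 - 170479460/804603 = -176916284/804603 ≈ -219.88)
(l + 26066)*(-21105 + C(32, -63)) = (-176916284/804603 + 26066)*(-21105 + (31 - 160*(-63)*32)) = 20795865514*(-21105 + (31 + 322560))/804603 = 20795865514*(-21105 + 322591)/804603 = (20795865514/804603)*301486 = 6269662310353804/804603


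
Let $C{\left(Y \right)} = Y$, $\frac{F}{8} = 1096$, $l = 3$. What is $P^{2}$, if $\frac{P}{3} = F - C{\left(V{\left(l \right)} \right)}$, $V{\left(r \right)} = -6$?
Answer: $692847684$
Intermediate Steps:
$F = 8768$ ($F = 8 \cdot 1096 = 8768$)
$P = 26322$ ($P = 3 \left(8768 - -6\right) = 3 \left(8768 + 6\right) = 3 \cdot 8774 = 26322$)
$P^{2} = 26322^{2} = 692847684$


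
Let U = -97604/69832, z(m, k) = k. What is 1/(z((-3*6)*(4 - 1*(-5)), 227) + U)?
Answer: 17458/3938565 ≈ 0.0044326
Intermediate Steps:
U = -24401/17458 (U = -97604*1/69832 = -24401/17458 ≈ -1.3977)
1/(z((-3*6)*(4 - 1*(-5)), 227) + U) = 1/(227 - 24401/17458) = 1/(3938565/17458) = 17458/3938565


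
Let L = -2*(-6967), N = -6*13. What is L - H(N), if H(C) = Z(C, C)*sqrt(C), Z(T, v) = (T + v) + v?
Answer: 13934 + 234*I*sqrt(78) ≈ 13934.0 + 2066.6*I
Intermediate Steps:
Z(T, v) = T + 2*v
N = -78
H(C) = 3*C**(3/2) (H(C) = (C + 2*C)*sqrt(C) = (3*C)*sqrt(C) = 3*C**(3/2))
L = 13934
L - H(N) = 13934 - 3*(-78)**(3/2) = 13934 - 3*(-78*I*sqrt(78)) = 13934 - (-234)*I*sqrt(78) = 13934 + 234*I*sqrt(78)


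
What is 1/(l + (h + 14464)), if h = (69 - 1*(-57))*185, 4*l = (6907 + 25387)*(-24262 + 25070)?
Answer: 1/6561162 ≈ 1.5241e-7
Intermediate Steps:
l = 6523388 (l = ((6907 + 25387)*(-24262 + 25070))/4 = (32294*808)/4 = (¼)*26093552 = 6523388)
h = 23310 (h = (69 + 57)*185 = 126*185 = 23310)
1/(l + (h + 14464)) = 1/(6523388 + (23310 + 14464)) = 1/(6523388 + 37774) = 1/6561162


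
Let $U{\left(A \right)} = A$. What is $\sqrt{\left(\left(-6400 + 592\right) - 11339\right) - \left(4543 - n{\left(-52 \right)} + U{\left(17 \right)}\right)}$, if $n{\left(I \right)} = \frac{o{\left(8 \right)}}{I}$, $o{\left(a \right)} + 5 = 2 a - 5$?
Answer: $\frac{i \sqrt{14674010}}{26} \approx 147.33 i$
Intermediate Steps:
$o{\left(a \right)} = -10 + 2 a$ ($o{\left(a \right)} = -5 + \left(2 a - 5\right) = -5 + \left(-5 + 2 a\right) = -10 + 2 a$)
$n{\left(I \right)} = \frac{6}{I}$ ($n{\left(I \right)} = \frac{-10 + 2 \cdot 8}{I} = \frac{-10 + 16}{I} = \frac{6}{I}$)
$\sqrt{\left(\left(-6400 + 592\right) - 11339\right) - \left(4543 - n{\left(-52 \right)} + U{\left(17 \right)}\right)} = \sqrt{\left(\left(-6400 + 592\right) - 11339\right) + \left(\left(2281 + \left(\frac{6}{-52} - 17\right)\right) - 6824\right)} = \sqrt{\left(-5808 - 11339\right) + \left(\left(2281 + \left(6 \left(- \frac{1}{52}\right) - 17\right)\right) - 6824\right)} = \sqrt{-17147 + \left(\left(2281 - \frac{445}{26}\right) - 6824\right)} = \sqrt{-17147 + \left(\frac{58861}{26} - 6824\right)} = \sqrt{-17147 - \frac{118563}{26}} = \sqrt{- \frac{564385}{26}} = \frac{i \sqrt{14674010}}{26}$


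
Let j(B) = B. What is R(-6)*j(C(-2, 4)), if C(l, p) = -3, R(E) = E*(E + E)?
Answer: -216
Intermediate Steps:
R(E) = 2*E**2 (R(E) = E*(2*E) = 2*E**2)
R(-6)*j(C(-2, 4)) = (2*(-6)**2)*(-3) = (2*36)*(-3) = 72*(-3) = -216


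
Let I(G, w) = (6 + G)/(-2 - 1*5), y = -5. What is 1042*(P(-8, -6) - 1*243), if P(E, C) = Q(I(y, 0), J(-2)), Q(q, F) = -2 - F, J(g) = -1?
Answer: -254248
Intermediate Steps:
I(G, w) = -6/7 - G/7 (I(G, w) = (6 + G)/(-2 - 5) = (6 + G)/(-7) = (6 + G)*(-⅐) = -6/7 - G/7)
P(E, C) = -1 (P(E, C) = -2 - 1*(-1) = -2 + 1 = -1)
1042*(P(-8, -6) - 1*243) = 1042*(-1 - 1*243) = 1042*(-1 - 243) = 1042*(-244) = -254248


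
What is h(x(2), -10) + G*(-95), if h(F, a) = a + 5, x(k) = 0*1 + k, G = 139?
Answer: -13210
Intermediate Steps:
x(k) = k (x(k) = 0 + k = k)
h(F, a) = 5 + a
h(x(2), -10) + G*(-95) = (5 - 10) + 139*(-95) = -5 - 13205 = -13210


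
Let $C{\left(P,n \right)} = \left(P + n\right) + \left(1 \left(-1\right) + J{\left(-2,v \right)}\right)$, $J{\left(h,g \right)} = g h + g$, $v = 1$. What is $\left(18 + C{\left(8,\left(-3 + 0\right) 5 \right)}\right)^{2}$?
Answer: $81$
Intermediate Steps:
$J{\left(h,g \right)} = g + g h$
$C{\left(P,n \right)} = -2 + P + n$ ($C{\left(P,n \right)} = \left(P + n\right) + \left(1 \left(-1\right) + 1 \left(1 - 2\right)\right) = \left(P + n\right) + \left(-1 + 1 \left(-1\right)\right) = \left(P + n\right) - 2 = -2 + P + n$)
$\left(18 + C{\left(8,\left(-3 + 0\right) 5 \right)}\right)^{2} = \left(18 + \left(-2 + 8 + \left(-3 + 0\right) 5\right)\right)^{2} = \left(18 - 9\right)^{2} = 9^{2} = 81$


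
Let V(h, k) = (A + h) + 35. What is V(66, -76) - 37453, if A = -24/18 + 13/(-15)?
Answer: -186771/5 ≈ -37354.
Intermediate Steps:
A = -11/5 (A = -24*1/18 + 13*(-1/15) = -4/3 - 13/15 = -11/5 ≈ -2.2000)
V(h, k) = 164/5 + h (V(h, k) = (-11/5 + h) + 35 = 164/5 + h)
V(66, -76) - 37453 = (164/5 + 66) - 37453 = 494/5 - 37453 = -186771/5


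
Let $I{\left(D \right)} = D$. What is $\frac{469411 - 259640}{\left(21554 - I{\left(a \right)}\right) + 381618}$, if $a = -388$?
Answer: $\frac{209771}{403560} \approx 0.5198$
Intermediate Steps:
$\frac{469411 - 259640}{\left(21554 - I{\left(a \right)}\right) + 381618} = \frac{469411 - 259640}{\left(21554 - -388\right) + 381618} = \frac{209771}{\left(21554 + 388\right) + 381618} = \frac{209771}{21942 + 381618} = \frac{209771}{403560}$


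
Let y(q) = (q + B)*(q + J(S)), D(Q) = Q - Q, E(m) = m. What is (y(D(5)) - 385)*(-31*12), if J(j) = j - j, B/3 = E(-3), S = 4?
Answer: 143220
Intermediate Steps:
B = -9 (B = 3*(-3) = -9)
D(Q) = 0
J(j) = 0
y(q) = q*(-9 + q) (y(q) = (q - 9)*(q + 0) = (-9 + q)*q = q*(-9 + q))
(y(D(5)) - 385)*(-31*12) = (0*(-9 + 0) - 385)*(-31*12) = (0*(-9) - 385)*(-372) = (0 - 385)*(-372) = -385*(-372) = 143220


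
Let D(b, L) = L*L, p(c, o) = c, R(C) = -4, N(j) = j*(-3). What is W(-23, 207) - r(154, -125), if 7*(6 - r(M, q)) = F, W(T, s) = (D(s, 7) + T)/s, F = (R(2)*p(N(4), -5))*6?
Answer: 51104/1449 ≈ 35.268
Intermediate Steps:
N(j) = -3*j
D(b, L) = L**2
F = 288 (F = -(-12)*4*6 = -4*(-12)*6 = 48*6 = 288)
W(T, s) = (49 + T)/s (W(T, s) = (7**2 + T)/s = (49 + T)/s)
r(M, q) = -246/7 (r(M, q) = 6 - 1/7*288 = 6 - 288/7 = -246/7)
W(-23, 207) - r(154, -125) = (49 - 23)/207 - 1*(-246/7) = (1/207)*26 + 246/7 = 26/207 + 246/7 = 51104/1449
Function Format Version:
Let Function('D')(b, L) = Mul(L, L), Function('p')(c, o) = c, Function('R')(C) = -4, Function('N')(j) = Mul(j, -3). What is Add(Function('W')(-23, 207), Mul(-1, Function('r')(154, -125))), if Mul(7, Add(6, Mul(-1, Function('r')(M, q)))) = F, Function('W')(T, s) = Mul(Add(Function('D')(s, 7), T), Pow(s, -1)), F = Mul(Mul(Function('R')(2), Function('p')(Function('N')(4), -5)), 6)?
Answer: Rational(51104, 1449) ≈ 35.268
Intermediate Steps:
Function('N')(j) = Mul(-3, j)
Function('D')(b, L) = Pow(L, 2)
F = 288 (F = Mul(Mul(-4, Mul(-3, 4)), 6) = Mul(Mul(-4, -12), 6) = Mul(48, 6) = 288)
Function('W')(T, s) = Mul(Pow(s, -1), Add(49, T)) (Function('W')(T, s) = Mul(Add(Pow(7, 2), T), Pow(s, -1)) = Mul(Add(49, T), Pow(s, -1)) = Mul(Pow(s, -1), Add(49, T)))
Function('r')(M, q) = Rational(-246, 7) (Function('r')(M, q) = Add(6, Mul(Rational(-1, 7), 288)) = Add(6, Rational(-288, 7)) = Rational(-246, 7))
Add(Function('W')(-23, 207), Mul(-1, Function('r')(154, -125))) = Add(Mul(Pow(207, -1), Add(49, -23)), Mul(-1, Rational(-246, 7))) = Add(Mul(Rational(1, 207), 26), Rational(246, 7)) = Add(Rational(26, 207), Rational(246, 7)) = Rational(51104, 1449)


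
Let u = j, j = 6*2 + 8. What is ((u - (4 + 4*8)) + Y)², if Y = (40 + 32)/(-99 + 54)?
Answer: 7744/25 ≈ 309.76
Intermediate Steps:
j = 20 (j = 12 + 8 = 20)
u = 20
Y = -8/5 (Y = 72/(-45) = 72*(-1/45) = -8/5 ≈ -1.6000)
((u - (4 + 4*8)) + Y)² = ((20 - (4 + 4*8)) - 8/5)² = ((20 - (4 + 32)) - 8/5)² = ((20 - 1*36) - 8/5)² = ((20 - 36) - 8/5)² = (-16 - 8/5)² = (-88/5)² = 7744/25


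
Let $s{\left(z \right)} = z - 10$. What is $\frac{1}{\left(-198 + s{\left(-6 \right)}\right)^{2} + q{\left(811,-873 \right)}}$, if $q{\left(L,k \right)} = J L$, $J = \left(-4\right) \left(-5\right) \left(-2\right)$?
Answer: $\frac{1}{13356} \approx 7.4873 \cdot 10^{-5}$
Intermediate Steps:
$s{\left(z \right)} = -10 + z$ ($s{\left(z \right)} = z - 10 = -10 + z$)
$J = -40$ ($J = 20 \left(-2\right) = -40$)
$q{\left(L,k \right)} = - 40 L$
$\frac{1}{\left(-198 + s{\left(-6 \right)}\right)^{2} + q{\left(811,-873 \right)}} = \frac{1}{\left(-198 - 16\right)^{2} - 32440} = \frac{1}{\left(-214\right)^{2} - 32440} = \frac{1}{45796 - 32440} = \frac{1}{13356}$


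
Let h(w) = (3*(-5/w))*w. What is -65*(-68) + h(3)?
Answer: 4405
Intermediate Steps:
h(w) = -15 (h(w) = (-15/w)*w = -15)
-65*(-68) + h(3) = -65*(-68) - 15 = 4420 - 15 = 4405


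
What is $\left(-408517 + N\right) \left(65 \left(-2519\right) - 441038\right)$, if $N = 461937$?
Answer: $-32306973660$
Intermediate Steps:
$\left(-408517 + N\right) \left(65 \left(-2519\right) - 441038\right) = \left(-408517 + 461937\right) \left(65 \left(-2519\right) - 441038\right) = 53420 \left(-163735 - 441038\right) = 53420 \left(-604773\right) = -32306973660$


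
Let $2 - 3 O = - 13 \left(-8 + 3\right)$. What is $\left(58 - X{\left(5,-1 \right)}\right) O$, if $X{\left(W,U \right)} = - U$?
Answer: $-1197$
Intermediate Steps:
$O = -21$ ($O = \frac{2}{3} - \frac{\left(-13\right) \left(-8 + 3\right)}{3} = \frac{2}{3} - \frac{\left(-13\right) \left(-5\right)}{3} = \frac{2}{3} - \frac{65}{3} = -21$)
$\left(58 - X{\left(5,-1 \right)}\right) O = \left(58 - \left(-1\right) \left(-1\right)\right) \left(-21\right) = \left(58 - 1\right) \left(-21\right) = 57 \left(-21\right) = -1197$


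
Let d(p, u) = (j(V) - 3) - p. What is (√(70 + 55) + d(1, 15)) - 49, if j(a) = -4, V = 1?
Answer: -57 + 5*√5 ≈ -45.820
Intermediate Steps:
d(p, u) = -7 - p (d(p, u) = (-4 - 3) - p = -7 - p)
(√(70 + 55) + d(1, 15)) - 49 = (√(70 + 55) + (-7 - 1*1)) - 49 = (√125 + (-7 - 1)) - 49 = (5*√5 - 8) - 49 = (-8 + 5*√5) - 49 = -57 + 5*√5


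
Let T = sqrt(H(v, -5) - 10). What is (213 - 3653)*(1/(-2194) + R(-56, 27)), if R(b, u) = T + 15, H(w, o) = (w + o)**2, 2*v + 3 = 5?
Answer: -56603480/1097 - 3440*sqrt(6) ≈ -60025.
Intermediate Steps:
v = 1 (v = -3/2 + (1/2)*5 = -3/2 + 5/2 = 1)
H(w, o) = (o + w)**2
T = sqrt(6) (T = sqrt((-5 + 1)**2 - 10) = sqrt((-4)**2 - 10) = sqrt(16 - 10) = sqrt(6) ≈ 2.4495)
R(b, u) = 15 + sqrt(6) (R(b, u) = sqrt(6) + 15 = 15 + sqrt(6))
(213 - 3653)*(1/(-2194) + R(-56, 27)) = (213 - 3653)*(1/(-2194) + (15 + sqrt(6))) = -3440*(-1/2194 + (15 + sqrt(6))) = -3440*(32909/2194 + sqrt(6)) = -56603480/1097 - 3440*sqrt(6)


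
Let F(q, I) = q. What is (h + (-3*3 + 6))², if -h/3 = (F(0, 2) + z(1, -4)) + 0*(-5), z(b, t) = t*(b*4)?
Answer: 2025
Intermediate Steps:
z(b, t) = 4*b*t (z(b, t) = t*(4*b) = 4*b*t)
h = 48 (h = -3*((0 + 4*1*(-4)) + 0*(-5)) = -3*((0 - 16) + 0) = -3*(-16 + 0) = -3*(-16) = 48)
(h + (-3*3 + 6))² = (48 + (-3*3 + 6))² = (48 + (-9 + 6))² = (48 - 3)² = 45² = 2025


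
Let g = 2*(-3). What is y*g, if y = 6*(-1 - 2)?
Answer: 108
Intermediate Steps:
g = -6
y = -18 (y = 6*(-3) = -18)
y*g = -18*(-6) = 108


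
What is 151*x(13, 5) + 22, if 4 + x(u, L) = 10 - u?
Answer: -1035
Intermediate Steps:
x(u, L) = 6 - u (x(u, L) = -4 + (10 - u) = 6 - u)
151*x(13, 5) + 22 = 151*(6 - 1*13) + 22 = 151*(6 - 13) + 22 = 151*(-7) + 22 = -1057 + 22 = -1035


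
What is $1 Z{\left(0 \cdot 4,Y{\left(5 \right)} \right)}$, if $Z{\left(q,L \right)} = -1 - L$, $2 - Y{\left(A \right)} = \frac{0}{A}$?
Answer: $-3$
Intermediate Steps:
$Y{\left(A \right)} = 2$ ($Y{\left(A \right)} = 2 - \frac{0}{A} = 2 - 0 = 2 + 0 = 2$)
$1 Z{\left(0 \cdot 4,Y{\left(5 \right)} \right)} = 1 \left(-1 - 2\right) = 1 \left(-3\right) = -3$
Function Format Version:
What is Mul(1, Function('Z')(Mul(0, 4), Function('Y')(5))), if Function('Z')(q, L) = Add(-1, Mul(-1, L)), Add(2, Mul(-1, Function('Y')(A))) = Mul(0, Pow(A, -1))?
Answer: -3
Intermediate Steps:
Function('Y')(A) = 2 (Function('Y')(A) = Add(2, Mul(-1, Mul(0, Pow(A, -1)))) = Add(2, Mul(-1, 0)) = Add(2, 0) = 2)
Mul(1, Function('Z')(Mul(0, 4), Function('Y')(5))) = Mul(1, Add(-1, Mul(-1, 2))) = Mul(1, Add(-1, -2)) = Mul(1, -3) = -3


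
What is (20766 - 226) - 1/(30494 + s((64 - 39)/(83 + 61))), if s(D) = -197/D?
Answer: 15075990255/733982 ≈ 20540.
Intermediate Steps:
(20766 - 226) - 1/(30494 + s((64 - 39)/(83 + 61))) = (20766 - 226) - 1/(30494 - 197*(83 + 61)/(64 - 39)) = 20540 - 1/(30494 - 197/(25/144)) = 20540 - 1/(30494 - 197/(25*(1/144))) = 20540 - 1/(30494 - 197/25/144) = 20540 - 1/(30494 - 197*144/25) = 20540 - 1/(30494 - 28368/25) = 20540 - 1/733982/25 = 20540 - 1*25/733982 = 20540 - 25/733982 = 15075990255/733982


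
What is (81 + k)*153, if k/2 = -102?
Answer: -18819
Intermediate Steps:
k = -204 (k = 2*(-102) = -204)
(81 + k)*153 = (81 - 204)*153 = -123*153 = -18819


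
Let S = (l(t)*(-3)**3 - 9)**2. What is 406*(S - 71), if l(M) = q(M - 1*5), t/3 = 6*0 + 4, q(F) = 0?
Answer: 4060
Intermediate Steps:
t = 12 (t = 3*(6*0 + 4) = 3*(0 + 4) = 3*4 = 12)
l(M) = 0
S = 81 (S = (0*(-3)**3 - 9)**2 = (0*(-27) - 9)**2 = (0 - 9)**2 = (-9)**2 = 81)
406*(S - 71) = 406*(81 - 71) = 406*10 = 4060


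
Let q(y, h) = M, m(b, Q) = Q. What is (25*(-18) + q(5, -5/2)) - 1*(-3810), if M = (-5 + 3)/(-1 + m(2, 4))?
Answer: 10078/3 ≈ 3359.3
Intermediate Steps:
M = -2/3 (M = (-5 + 3)/(-1 + 4) = -2/3 ≈ -0.66667)
q(y, h) = -2/3
(25*(-18) + q(5, -5/2)) - 1*(-3810) = (25*(-18) - 2/3) - 1*(-3810) = (-450 - 2/3) + 3810 = -1352/3 + 3810 = 10078/3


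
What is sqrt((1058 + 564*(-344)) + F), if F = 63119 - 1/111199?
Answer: I*sqrt(13268491638078)/10109 ≈ 360.33*I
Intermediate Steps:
F = 7018769680/111199 (F = 63119 - 1*1/111199 = 63119 - 1/111199 = 7018769680/111199 ≈ 63119.)
sqrt((1058 + 564*(-344)) + F) = sqrt((1058 + 564*(-344)) + 7018769680/111199) = sqrt((1058 - 194016) + 7018769680/111199) = sqrt(-192958 + 7018769680/111199) = sqrt(-14437966962/111199) = I*sqrt(13268491638078)/10109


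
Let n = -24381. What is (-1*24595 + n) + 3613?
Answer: -45363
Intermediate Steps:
(-1*24595 + n) + 3613 = (-1*24595 - 24381) + 3613 = (-24595 - 24381) + 3613 = -48976 + 3613 = -45363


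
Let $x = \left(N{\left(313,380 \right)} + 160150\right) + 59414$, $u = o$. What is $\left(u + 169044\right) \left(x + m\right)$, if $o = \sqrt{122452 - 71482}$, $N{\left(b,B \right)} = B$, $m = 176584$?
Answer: $67030679232 + 396528 \sqrt{50970} \approx 6.712 \cdot 10^{10}$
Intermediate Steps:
$o = \sqrt{50970} \approx 225.77$
$u = \sqrt{50970} \approx 225.77$
$x = 219944$ ($x = \left(380 + 160150\right) + 59414 = 160530 + 59414 = 219944$)
$\left(u + 169044\right) \left(x + m\right) = \left(\sqrt{50970} + 169044\right) \left(219944 + 176584\right) = \left(169044 + \sqrt{50970}\right) 396528 = 67030679232 + 396528 \sqrt{50970}$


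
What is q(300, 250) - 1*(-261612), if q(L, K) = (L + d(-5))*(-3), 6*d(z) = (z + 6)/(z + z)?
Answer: 5214241/20 ≈ 2.6071e+5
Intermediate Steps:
d(z) = (6 + z)/(12*z) (d(z) = ((z + 6)/(z + z))/6 = ((6 + z)/((2*z)))/6 = ((6 + z)*(1/(2*z)))/6 = ((6 + z)/(2*z))/6 = (6 + z)/(12*z))
q(L, K) = 1/20 - 3*L (q(L, K) = (L + (1/12)*(6 - 5)/(-5))*(-3) = (L + (1/12)*(-⅕)*1)*(-3) = (L - 1/60)*(-3) = (-1/60 + L)*(-3) = 1/20 - 3*L)
q(300, 250) - 1*(-261612) = (1/20 - 3*300) - 1*(-261612) = (1/20 - 900) + 261612 = -17999/20 + 261612 = 5214241/20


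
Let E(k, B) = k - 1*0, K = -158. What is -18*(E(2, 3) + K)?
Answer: 2808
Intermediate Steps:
E(k, B) = k (E(k, B) = k + 0 = k)
-18*(E(2, 3) + K) = -18*(2 - 158) = -18*(-156) = 2808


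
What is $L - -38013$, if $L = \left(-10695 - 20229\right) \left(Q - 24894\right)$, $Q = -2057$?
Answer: $833470737$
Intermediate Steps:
$L = 833432724$ ($L = \left(-10695 - 20229\right) \left(-2057 - 24894\right) = \left(-30924\right) \left(-26951\right) = 833432724$)
$L - -38013 = 833432724 - -38013 = 833432724 + 38013 = 833470737$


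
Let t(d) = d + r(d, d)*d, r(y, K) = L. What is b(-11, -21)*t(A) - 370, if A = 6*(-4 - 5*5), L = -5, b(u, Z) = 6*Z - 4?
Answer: -90850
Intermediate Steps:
b(u, Z) = -4 + 6*Z
r(y, K) = -5
A = -174 (A = 6*(-4 - 25) = 6*(-29) = -174)
t(d) = -4*d (t(d) = d - 5*d = -4*d)
b(-11, -21)*t(A) - 370 = (-4 + 6*(-21))*(-4*(-174)) - 370 = (-4 - 126)*696 - 370 = -130*696 - 370 = -90480 - 370 = -90850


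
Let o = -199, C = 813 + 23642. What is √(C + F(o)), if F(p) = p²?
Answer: 2*√16014 ≈ 253.09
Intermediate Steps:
C = 24455
√(C + F(o)) = √(24455 + (-199)²) = √(24455 + 39601) = √64056 = 2*√16014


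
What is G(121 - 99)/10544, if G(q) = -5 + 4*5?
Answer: 15/10544 ≈ 0.0014226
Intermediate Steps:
G(q) = 15 (G(q) = -5 + 20 = 15)
G(121 - 99)/10544 = 15/10544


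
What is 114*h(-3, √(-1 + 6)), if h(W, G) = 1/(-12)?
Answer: -19/2 ≈ -9.5000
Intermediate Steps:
h(W, G) = -1/12
114*h(-3, √(-1 + 6)) = 114*(-1/12) = -19/2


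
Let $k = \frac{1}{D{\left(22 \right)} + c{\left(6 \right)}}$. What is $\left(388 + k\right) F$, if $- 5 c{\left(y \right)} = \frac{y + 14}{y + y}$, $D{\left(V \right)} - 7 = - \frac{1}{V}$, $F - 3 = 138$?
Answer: $\frac{23916702}{437} \approx 54729.0$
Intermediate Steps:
$F = 141$ ($F = 3 + 138 = 141$)
$D{\left(V \right)} = 7 - \frac{1}{V}$
$c{\left(y \right)} = - \frac{14 + y}{10 y}$ ($c{\left(y \right)} = - \frac{\left(y + 14\right) \frac{1}{y + y}}{5} = - \frac{\left(14 + y\right) \frac{1}{2 y}}{5} = - \frac{\frac{1}{2} \frac{1}{y} \left(14 + y\right)}{5} = - \frac{14 + y}{10 y}$)
$k = \frac{66}{437}$ ($k = \frac{1}{\left(7 - \frac{1}{22}\right) + \frac{-14 - 6}{10 \cdot 6}} = \frac{1}{\left(7 - \frac{1}{22}\right) + \frac{1}{10} \cdot \frac{1}{6} \left(-14 - 6\right)} = \frac{1}{\left(7 - \frac{1}{22}\right) + \frac{1}{10} \cdot \frac{1}{6} \left(-20\right)} = \frac{1}{\frac{153}{22} - \frac{1}{3}} = \frac{1}{\frac{437}{66}} = \frac{66}{437} \approx 0.15103$)
$\left(388 + k\right) F = \left(388 + \frac{66}{437}\right) 141 = \frac{169622}{437} \cdot 141 = \frac{23916702}{437}$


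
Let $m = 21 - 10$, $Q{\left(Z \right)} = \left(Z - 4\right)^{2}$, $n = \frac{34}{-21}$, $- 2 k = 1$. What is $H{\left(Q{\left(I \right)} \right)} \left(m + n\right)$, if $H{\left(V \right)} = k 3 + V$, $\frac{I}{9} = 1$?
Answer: $\frac{9259}{42} \approx 220.45$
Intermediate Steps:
$I = 9$ ($I = 9 \cdot 1 = 9$)
$k = - \frac{1}{2}$ ($k = \left(- \frac{1}{2}\right) 1 = - \frac{1}{2} \approx -0.5$)
$n = - \frac{34}{21}$ ($n = 34 \left(- \frac{1}{21}\right) = - \frac{34}{21} \approx -1.619$)
$Q{\left(Z \right)} = \left(-4 + Z\right)^{2}$
$H{\left(V \right)} = - \frac{3}{2} + V$ ($H{\left(V \right)} = \left(- \frac{1}{2}\right) 3 + V = - \frac{3}{2} + V$)
$m = 11$ ($m = 21 - 10 = 11$)
$H{\left(Q{\left(I \right)} \right)} \left(m + n\right) = \left(- \frac{3}{2} + \left(-4 + 9\right)^{2}\right) \left(11 - \frac{34}{21}\right) = \left(- \frac{3}{2} + 5^{2}\right) \frac{197}{21} = \left(- \frac{3}{2} + 25\right) \frac{197}{21} = \frac{47}{2} \cdot \frac{197}{21} = \frac{9259}{42}$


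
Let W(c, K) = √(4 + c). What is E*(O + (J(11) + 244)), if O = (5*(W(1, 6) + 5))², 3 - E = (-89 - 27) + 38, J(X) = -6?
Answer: 80028 + 20250*√5 ≈ 1.2531e+5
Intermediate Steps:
E = 81 (E = 3 - ((-89 - 27) + 38) = 3 - (-116 + 38) = 3 - 1*(-78) = 3 + 78 = 81)
O = (25 + 5*√5)² (O = (5*(√(4 + 1) + 5))² = (5*(√5 + 5))² = (5*(5 + √5))² = (25 + 5*√5)² ≈ 1309.0)
E*(O + (J(11) + 244)) = 81*((750 + 250*√5) + (-6 + 244)) = 81*((750 + 250*√5) + 238) = 81*(988 + 250*√5) = 80028 + 20250*√5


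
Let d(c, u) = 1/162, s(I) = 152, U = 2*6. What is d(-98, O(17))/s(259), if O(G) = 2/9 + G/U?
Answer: 1/24624 ≈ 4.0611e-5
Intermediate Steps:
U = 12
O(G) = 2/9 + G/12
d(c, u) = 1/162
d(-98, O(17))/s(259) = (1/162)/152 = (1/162)*(1/152) = 1/24624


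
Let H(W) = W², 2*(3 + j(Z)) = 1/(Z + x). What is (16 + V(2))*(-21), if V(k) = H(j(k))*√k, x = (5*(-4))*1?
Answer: -336 - 83167*√2/432 ≈ -608.26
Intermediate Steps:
x = -20 (x = -20*1 = -20)
j(Z) = -3 + 1/(2*(-20 + Z)) (j(Z) = -3 + 1/(2*(Z - 20)) = -3 + 1/(2*(-20 + Z)))
V(k) = √k*(121 - 6*k)²/(4*(-20 + k)²) (V(k) = ((121 - 6*k)/(2*(-20 + k)))²*√k = ((121 - 6*k)²/(4*(-20 + k)²))*√k = √k*(121 - 6*k)²/(4*(-20 + k)²))
(16 + V(2))*(-21) = (16 + √2*(-121 + 6*2)²/(4*(-20 + 2)²))*(-21) = (16 + (¼)*√2*(-121 + 12)²/(-18)²)*(-21) = (16 + (¼)*√2*(-109)²*(1/324))*(-21) = (16 + (¼)*√2*11881*(1/324))*(-21) = (16 + 11881*√2/1296)*(-21) = -336 - 83167*√2/432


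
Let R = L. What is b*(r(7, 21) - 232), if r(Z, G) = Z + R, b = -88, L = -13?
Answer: 20944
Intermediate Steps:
R = -13
r(Z, G) = -13 + Z (r(Z, G) = Z - 13 = -13 + Z)
b*(r(7, 21) - 232) = -88*((-13 + 7) - 232) = -88*(-6 - 232) = -88*(-238) = 20944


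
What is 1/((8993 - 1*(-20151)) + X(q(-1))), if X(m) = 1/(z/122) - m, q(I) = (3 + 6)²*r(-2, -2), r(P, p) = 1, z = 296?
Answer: 148/4301385 ≈ 3.4408e-5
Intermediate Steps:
q(I) = 81 (q(I) = (3 + 6)²*1 = 9²*1 = 81*1 = 81)
X(m) = 61/148 - m (X(m) = 1/(296/122) - m = 1/(296*(1/122)) - m = 1/(148/61) - m = 61/148 - m)
1/((8993 - 1*(-20151)) + X(q(-1))) = 1/((8993 - 1*(-20151)) + (61/148 - 1*81)) = 1/((8993 + 20151) + (61/148 - 81)) = 1/(29144 - 11927/148) = 1/(4301385/148) = 148/4301385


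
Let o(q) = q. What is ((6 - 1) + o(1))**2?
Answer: 36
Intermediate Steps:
((6 - 1) + o(1))**2 = ((6 - 1) + 1)**2 = (5 + 1)**2 = 6**2 = 36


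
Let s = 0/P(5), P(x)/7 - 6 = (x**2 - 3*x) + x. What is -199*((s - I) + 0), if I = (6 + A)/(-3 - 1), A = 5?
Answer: -2189/4 ≈ -547.25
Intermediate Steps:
P(x) = 42 - 14*x + 7*x**2 (P(x) = 42 + 7*((x**2 - 3*x) + x) = 42 + 7*(x**2 - 2*x) = 42 + (-14*x + 7*x**2) = 42 - 14*x + 7*x**2)
s = 0 (s = 0/(42 - 14*5 + 7*5**2) = 0/(42 - 70 + 7*25) = 0/(42 - 70 + 175) = 0/147 = 0*(1/147) = 0)
I = -11/4 (I = (6 + 5)/(-3 - 1) = 11/(-4) = 11*(-1/4) = -11/4 ≈ -2.7500)
-199*((s - I) + 0) = -199*((0 - 1*(-11/4)) + 0) = -199*((0 + 11/4) + 0) = -199*(11/4 + 0) = -199*11/4 = -2189/4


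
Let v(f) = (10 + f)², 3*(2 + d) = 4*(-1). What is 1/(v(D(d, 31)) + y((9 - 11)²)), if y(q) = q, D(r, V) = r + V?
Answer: 9/12805 ≈ 0.00070285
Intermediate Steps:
d = -10/3 (d = -2 + (4*(-1))/3 = -2 + (⅓)*(-4) = -2 - 4/3 = -10/3 ≈ -3.3333)
D(r, V) = V + r
1/(v(D(d, 31)) + y((9 - 11)²)) = 1/((10 + (31 - 10/3))² + (9 - 11)²) = 1/((10 + 83/3)² + (-2)²) = 1/((113/3)² + 4) = 1/(12769/9 + 4) = 1/(12805/9) = 9/12805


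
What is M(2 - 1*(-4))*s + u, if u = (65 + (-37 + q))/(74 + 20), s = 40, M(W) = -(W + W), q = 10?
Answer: -22541/47 ≈ -479.60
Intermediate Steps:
M(W) = -2*W
u = 19/47 (u = (65 + (-37 + 10))/(74 + 20) = (65 - 27)/94 = 38*(1/94) = 19/47 ≈ 0.40426)
M(2 - 1*(-4))*s + u = -2*(2 - 1*(-4))*40 + 19/47 = -2*(2 + 4)*40 + 19/47 = -2*6*40 + 19/47 = -12*40 + 19/47 = -480 + 19/47 = -22541/47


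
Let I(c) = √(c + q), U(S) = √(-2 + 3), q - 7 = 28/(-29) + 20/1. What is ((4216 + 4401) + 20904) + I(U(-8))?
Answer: 29521 + 28*√29/29 ≈ 29526.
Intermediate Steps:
q = 755/29 (q = 7 + (28/(-29) + 20/1) = 7 + (28*(-1/29) + 20*1) = 7 + (-28/29 + 20) = 7 + 552/29 = 755/29 ≈ 26.034)
U(S) = 1 (U(S) = √1 = 1)
I(c) = √(755/29 + c) (I(c) = √(c + 755/29) = √(755/29 + c))
((4216 + 4401) + 20904) + I(U(-8)) = ((4216 + 4401) + 20904) + √(21895 + 841*1)/29 = (8617 + 20904) + √(21895 + 841)/29 = 29521 + √22736/29 = 29521 + (28*√29)/29 = 29521 + 28*√29/29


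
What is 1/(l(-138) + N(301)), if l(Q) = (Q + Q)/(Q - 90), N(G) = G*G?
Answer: 19/1721442 ≈ 1.1037e-5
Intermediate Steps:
N(G) = G²
l(Q) = 2*Q/(-90 + Q) (l(Q) = (2*Q)/(-90 + Q) = 2*Q/(-90 + Q))
1/(l(-138) + N(301)) = 1/(2*(-138)/(-90 - 138) + 301²) = 1/(2*(-138)/(-228) + 90601) = 1/(2*(-138)*(-1/228) + 90601) = 1/(23/19 + 90601) = 1/(1721442/19) = 19/1721442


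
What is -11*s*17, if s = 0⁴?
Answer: 0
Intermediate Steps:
s = 0
-11*s*17 = -11*0*17 = 0*17 = 0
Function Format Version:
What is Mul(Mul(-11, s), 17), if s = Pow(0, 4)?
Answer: 0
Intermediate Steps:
s = 0
Mul(Mul(-11, s), 17) = Mul(Mul(-11, 0), 17) = Mul(0, 17) = 0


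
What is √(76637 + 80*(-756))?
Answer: √16157 ≈ 127.11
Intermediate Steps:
√(76637 + 80*(-756)) = √(76637 - 60480) = √16157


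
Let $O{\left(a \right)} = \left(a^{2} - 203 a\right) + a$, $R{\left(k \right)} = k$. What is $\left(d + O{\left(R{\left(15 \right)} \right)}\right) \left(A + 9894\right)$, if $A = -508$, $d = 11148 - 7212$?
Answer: $10615566$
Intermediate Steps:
$O{\left(a \right)} = a^{2} - 202 a$
$d = 3936$ ($d = 11148 - 7212 = 3936$)
$\left(d + O{\left(R{\left(15 \right)} \right)}\right) \left(A + 9894\right) = \left(3936 + 15 \left(-202 + 15\right)\right) \left(-508 + 9894\right) = \left(3936 + 15 \left(-187\right)\right) 9386 = \left(3936 - 2805\right) 9386 = 1131 \cdot 9386 = 10615566$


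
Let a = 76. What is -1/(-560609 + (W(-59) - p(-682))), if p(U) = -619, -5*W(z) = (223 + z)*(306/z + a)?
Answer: 295/165882242 ≈ 1.7784e-6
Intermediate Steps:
W(z) = -(76 + 306/z)*(223 + z)/5 (W(z) = -(223 + z)*(306/z + 76)/5 = -(223 + z)*(76 + 306/z)/5 = -(76 + 306/z)*(223 + z)/5)
-1/(-560609 + (W(-59) - p(-682))) = -1/(-560609 + ((⅖)*(-34119 - 1*(-59)*(8627 + 38*(-59)))/(-59) - 1*(-619))) = -1/(-560609 + ((⅖)*(-1/59)*(-34119 - 1*(-59)*(8627 - 2242)) + 619)) = -1/(-560609 + ((⅖)*(-1/59)*(-34119 - 1*(-59)*6385) + 619)) = -1/(-560609 + ((⅖)*(-1/59)*(-34119 + 376715) + 619)) = -1/(-560609 + ((⅖)*(-1/59)*342596 + 619)) = -1/(-560609 + (-685192/295 + 619)) = -1/(-560609 - 502587/295) = -1/(-165882242/295) = -1*(-295/165882242) = 295/165882242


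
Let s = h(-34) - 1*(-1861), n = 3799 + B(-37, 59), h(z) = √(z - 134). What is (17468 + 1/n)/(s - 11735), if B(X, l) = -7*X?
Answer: -349959960865/197819473276 - 70885145*I*√42/197819473276 ≈ -1.7691 - 0.0023223*I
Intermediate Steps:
h(z) = √(-134 + z)
n = 4058 (n = 3799 - 7*(-37) = 3799 + 259 = 4058)
s = 1861 + 2*I*√42 (s = √(-134 - 34) - 1*(-1861) = √(-168) + 1861 = 2*I*√42 + 1861 = 1861 + 2*I*√42 ≈ 1861.0 + 12.961*I)
(17468 + 1/n)/(s - 11735) = (17468 + 1/4058)/((1861 + 2*I*√42) - 11735) = (17468 + 1/4058)/(-9874 + 2*I*√42) = 70885145/(4058*(-9874 + 2*I*√42))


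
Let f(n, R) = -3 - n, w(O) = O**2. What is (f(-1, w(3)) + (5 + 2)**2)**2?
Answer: 2209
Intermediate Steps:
(f(-1, w(3)) + (5 + 2)**2)**2 = ((-3 - 1*(-1)) + (5 + 2)**2)**2 = ((-3 + 1) + 7**2)**2 = (-2 + 49)**2 = 47**2 = 2209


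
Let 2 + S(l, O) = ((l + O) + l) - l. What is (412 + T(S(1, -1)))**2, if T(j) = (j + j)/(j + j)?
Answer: 170569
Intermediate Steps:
S(l, O) = -2 + O + l (S(l, O) = -2 + (((l + O) + l) - l) = -2 + (((O + l) + l) - l) = -2 + ((O + 2*l) - l) = -2 + (O + l) = -2 + O + l)
T(j) = 1 (T(j) = (2*j)/((2*j)) = (2*j)*(1/(2*j)) = 1)
(412 + T(S(1, -1)))**2 = (412 + 1)**2 = 413**2 = 170569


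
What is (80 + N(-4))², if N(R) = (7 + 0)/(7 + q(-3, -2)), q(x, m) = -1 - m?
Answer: 418609/64 ≈ 6540.8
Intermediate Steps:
N(R) = 7/8 (N(R) = (7 + 0)/(7 + (-1 - 1*(-2))) = 7/(7 + (-1 + 2)) = 7/(7 + 1) = 7/8)
(80 + N(-4))² = (80 + 7/8)² = (647/8)² = 418609/64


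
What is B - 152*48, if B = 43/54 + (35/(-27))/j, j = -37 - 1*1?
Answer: -1247474/171 ≈ -7295.2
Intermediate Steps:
j = -38 (j = -37 - 1 = -38)
B = 142/171 (B = 43/54 + (35/(-27))/(-38) = 43*(1/54) + (35*(-1/27))*(-1/38) = 43/54 - 35/27*(-1/38) = 43/54 + 35/1026 = 142/171 ≈ 0.83041)
B - 152*48 = 142/171 - 152*48 = 142/171 - 7296 = -1247474/171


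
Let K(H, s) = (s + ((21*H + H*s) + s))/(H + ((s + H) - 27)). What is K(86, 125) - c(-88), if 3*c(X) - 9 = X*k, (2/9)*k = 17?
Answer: 308938/135 ≈ 2288.4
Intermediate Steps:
k = 153/2 (k = (9/2)*17 = 153/2 ≈ 76.500)
c(X) = 3 + 51*X/2 (c(X) = 3 + (X*(153/2))/3 = 3 + (153*X/2)/3 = 3 + 51*X/2)
K(H, s) = (2*s + 21*H + H*s)/(-27 + s + 2*H) (K(H, s) = (s + (s + 21*H + H*s))/(H + ((H + s) - 27)) = (2*s + 21*H + H*s)/(H + (-27 + H + s)) = (2*s + 21*H + H*s)/(-27 + s + 2*H))
K(86, 125) - c(-88) = (2*125 + 21*86 + 86*125)/(-27 + 125 + 2*86) - (3 + (51/2)*(-88)) = (250 + 1806 + 10750)/(-27 + 125 + 172) - (3 - 2244) = 12806/270 - 1*(-2241) = (1/270)*12806 + 2241 = 6403/135 + 2241 = 308938/135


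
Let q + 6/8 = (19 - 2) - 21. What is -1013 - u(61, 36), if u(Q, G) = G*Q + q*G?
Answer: -3038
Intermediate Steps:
q = -19/4 (q = -¾ + ((19 - 2) - 21) = -¾ + (17 - 21) = -¾ - 4 = -19/4 ≈ -4.7500)
u(Q, G) = -19*G/4 + G*Q (u(Q, G) = G*Q - 19*G/4 = -19*G/4 + G*Q)
-1013 - u(61, 36) = -1013 - 36*(-19 + 4*61)/4 = -1013 - 36*(-19 + 244)/4 = -1013 - 36*225/4 = -1013 - 1*2025 = -1013 - 2025 = -3038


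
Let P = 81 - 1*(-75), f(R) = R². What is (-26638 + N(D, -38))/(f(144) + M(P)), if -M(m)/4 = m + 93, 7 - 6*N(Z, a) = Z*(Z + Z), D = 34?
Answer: -162133/118440 ≈ -1.3689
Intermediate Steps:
N(Z, a) = 7/6 - Z²/3 (N(Z, a) = 7/6 - Z*(Z + Z)/6 = 7/6 - Z*2*Z/6 = 7/6 - Z²/3)
P = 156 (P = 81 + 75 = 156)
M(m) = -372 - 4*m (M(m) = -4*(m + 93) = -4*(93 + m) = -372 - 4*m)
(-26638 + N(D, -38))/(f(144) + M(P)) = (-26638 + (7/6 - ⅓*34²))/(144² + (-372 - 4*156)) = (-26638 + (7/6 - ⅓*1156))/(20736 + (-372 - 624)) = (-26638 + (7/6 - 1156/3))/(20736 - 996) = (-26638 - 2305/6)/19740 = -162133/6*1/19740 = -162133/118440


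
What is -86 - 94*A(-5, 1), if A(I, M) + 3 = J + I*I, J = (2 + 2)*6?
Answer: -4410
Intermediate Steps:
J = 24 (J = 4*6 = 24)
A(I, M) = 21 + I**2 (A(I, M) = -3 + (24 + I*I) = -3 + (24 + I**2) = 21 + I**2)
-86 - 94*A(-5, 1) = -86 - 94*(21 + (-5)**2) = -86 - 94*(21 + 25) = -86 - 94*46 = -86 - 4324 = -4410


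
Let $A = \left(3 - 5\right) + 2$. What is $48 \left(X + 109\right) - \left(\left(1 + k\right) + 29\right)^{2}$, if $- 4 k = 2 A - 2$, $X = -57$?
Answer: $\frac{6263}{4} \approx 1565.8$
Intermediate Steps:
$A = 0$ ($A = -2 + 2 = 0$)
$k = \frac{1}{2}$ ($k = - \frac{2 \cdot 0 - 2}{4} = - \frac{0 - 2}{4} = \left(- \frac{1}{4}\right) \left(-2\right) = \frac{1}{2} \approx 0.5$)
$48 \left(X + 109\right) - \left(\left(1 + k\right) + 29\right)^{2} = 48 \left(-57 + 109\right) - \left(\left(1 + \frac{1}{2}\right) + 29\right)^{2} = 48 \cdot 52 - \left(\frac{3}{2} + 29\right)^{2} = 2496 - \left(\frac{61}{2}\right)^{2} = 2496 - \frac{3721}{4} = \frac{6263}{4}$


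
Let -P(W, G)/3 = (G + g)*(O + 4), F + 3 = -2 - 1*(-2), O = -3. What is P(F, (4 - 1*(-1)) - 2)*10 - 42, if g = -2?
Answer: -72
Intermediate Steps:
F = -3 (F = -3 + (-2 - 1*(-2)) = -3 + (-2 + 2) = -3 + 0 = -3)
P(W, G) = 6 - 3*G (P(W, G) = -3*(G - 2)*(-3 + 4) = -3*(-2 + G) = 6 - 3*G)
P(F, (4 - 1*(-1)) - 2)*10 - 42 = (6 - 3*((4 - 1*(-1)) - 2))*10 - 42 = (6 - 3*((4 + 1) - 2))*10 - 42 = (6 - 3*(5 - 2))*10 - 42 = (6 - 3*3)*10 - 42 = (6 - 9)*10 - 42 = -3*10 - 42 = -30 - 42 = -72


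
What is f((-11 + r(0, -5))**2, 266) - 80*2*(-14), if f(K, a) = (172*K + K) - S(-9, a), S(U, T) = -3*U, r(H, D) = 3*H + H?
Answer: 23146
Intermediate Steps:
r(H, D) = 4*H
f(K, a) = -27 + 173*K (f(K, a) = (172*K + K) - (-3)*(-9) = 173*K - 1*27 = 173*K - 27 = -27 + 173*K)
f((-11 + r(0, -5))**2, 266) - 80*2*(-14) = (-27 + 173*(-11 + 4*0)**2) - 80*2*(-14) = (-27 + 173*(-11 + 0)**2) - 160*(-14) = (-27 + 173*(-11)**2) - 1*(-2240) = (-27 + 173*121) + 2240 = (-27 + 20933) + 2240 = 20906 + 2240 = 23146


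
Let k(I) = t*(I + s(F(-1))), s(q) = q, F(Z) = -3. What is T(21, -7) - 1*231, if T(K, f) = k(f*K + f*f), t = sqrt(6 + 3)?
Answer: -534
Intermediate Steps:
t = 3 (t = sqrt(9) = 3)
k(I) = -9 + 3*I (k(I) = 3*(I - 3) = 3*(-3 + I) = -9 + 3*I)
T(K, f) = -9 + 3*f**2 + 3*K*f (T(K, f) = -9 + 3*(f*K + f*f) = -9 + 3*(K*f + f**2) = -9 + 3*(f**2 + K*f) = -9 + (3*f**2 + 3*K*f) = -9 + 3*f**2 + 3*K*f)
T(21, -7) - 1*231 = (-9 + 3*(-7)*(21 - 7)) - 1*231 = (-9 + 3*(-7)*14) - 231 = (-9 - 294) - 231 = -303 - 231 = -534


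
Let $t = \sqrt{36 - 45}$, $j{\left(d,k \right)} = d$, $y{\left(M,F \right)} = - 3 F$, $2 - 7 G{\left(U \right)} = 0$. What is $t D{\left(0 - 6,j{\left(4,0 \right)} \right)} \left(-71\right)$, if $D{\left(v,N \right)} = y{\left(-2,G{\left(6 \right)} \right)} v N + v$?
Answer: $- \frac{21726 i}{7} \approx - 3103.7 i$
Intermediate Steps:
$G{\left(U \right)} = \frac{2}{7}$ ($G{\left(U \right)} = \frac{2}{7} - 0 = \frac{2}{7} + 0 = \frac{2}{7}$)
$D{\left(v,N \right)} = v - \frac{6 N v}{7}$ ($D{\left(v,N \right)} = \left(-3\right) \frac{2}{7} v N + v = - \frac{6 v}{7} N + v = - \frac{6 N v}{7} + v = v - \frac{6 N v}{7}$)
$t = 3 i$ ($t = \sqrt{-9} = 3 i \approx 3.0 i$)
$t D{\left(0 - 6,j{\left(4,0 \right)} \right)} \left(-71\right) = 3 i \frac{\left(0 - 6\right) \left(7 - 24\right)}{7} \left(-71\right) = 3 i \frac{1}{7} \left(-6\right) \left(-17\right) \left(-71\right) = 3 i \frac{102}{7} \left(-71\right) = \frac{306 i}{7} \left(-71\right) = - \frac{21726 i}{7}$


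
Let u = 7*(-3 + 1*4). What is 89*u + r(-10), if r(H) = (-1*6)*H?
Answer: 683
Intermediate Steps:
r(H) = -6*H
u = 7 (u = 7*(-3 + 4) = 7*1 = 7)
89*u + r(-10) = 89*7 - 6*(-10) = 623 + 60 = 683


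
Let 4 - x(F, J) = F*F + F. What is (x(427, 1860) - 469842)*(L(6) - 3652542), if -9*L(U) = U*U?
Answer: 2383629604324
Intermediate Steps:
x(F, J) = 4 - F - F² (x(F, J) = 4 - (F*F + F) = 4 - (F² + F) = 4 - (F + F²) = 4 + (-F - F²) = 4 - F - F²)
L(U) = -U²/9 (L(U) = -U*U/9 = -U²/9)
(x(427, 1860) - 469842)*(L(6) - 3652542) = ((4 - 1*427 - 1*427²) - 469842)*(-⅑*6² - 3652542) = ((4 - 427 - 1*182329) - 469842)*(-⅑*36 - 3652542) = ((4 - 427 - 182329) - 469842)*(-4 - 3652542) = (-182752 - 469842)*(-3652546) = -652594*(-3652546) = 2383629604324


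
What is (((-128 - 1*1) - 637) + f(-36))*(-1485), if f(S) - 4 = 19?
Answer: 1103355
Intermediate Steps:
f(S) = 23 (f(S) = 4 + 19 = 23)
(((-128 - 1*1) - 637) + f(-36))*(-1485) = (((-128 - 1*1) - 637) + 23)*(-1485) = (((-128 - 1) - 637) + 23)*(-1485) = ((-129 - 637) + 23)*(-1485) = (-766 + 23)*(-1485) = -743*(-1485) = 1103355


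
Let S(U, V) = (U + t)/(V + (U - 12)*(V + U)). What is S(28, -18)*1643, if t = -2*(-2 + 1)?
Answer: 24645/71 ≈ 347.11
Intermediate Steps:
t = 2 (t = -2*(-1) = 2)
S(U, V) = (2 + U)/(V + (-12 + U)*(U + V)) (S(U, V) = (U + 2)/(V + (U - 12)*(V + U)) = (2 + U)/(V + (-12 + U)*(U + V)))
S(28, -18)*1643 = ((2 + 28)/(28**2 - 12*28 - 11*(-18) + 28*(-18)))*1643 = (30/(784 - 336 + 198 - 504))*1643 = (30/142)*1643 = ((1/142)*30)*1643 = (15/71)*1643 = 24645/71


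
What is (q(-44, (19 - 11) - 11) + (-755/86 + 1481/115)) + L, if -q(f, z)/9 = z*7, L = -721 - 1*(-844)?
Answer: 3126221/9890 ≈ 316.10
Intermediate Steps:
L = 123 (L = -721 + 844 = 123)
q(f, z) = -63*z (q(f, z) = -9*z*7 = -63*z)
(q(-44, (19 - 11) - 11) + (-755/86 + 1481/115)) + L = (-63*((19 - 11) - 11) + (-755/86 + 1481/115)) + 123 = (-63*(8 - 11) + (-755*1/86 + 1481*(1/115))) + 123 = (-63*(-3) + (-755/86 + 1481/115)) + 123 = (189 + 40541/9890) + 123 = 1909751/9890 + 123 = 3126221/9890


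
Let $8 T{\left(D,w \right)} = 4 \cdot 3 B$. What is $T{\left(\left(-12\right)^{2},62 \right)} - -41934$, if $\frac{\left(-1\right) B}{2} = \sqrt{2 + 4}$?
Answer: $41934 - 3 \sqrt{6} \approx 41927.0$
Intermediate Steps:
$B = - 2 \sqrt{6}$ ($B = - 2 \sqrt{2 + 4} = - 2 \sqrt{6} \approx -4.899$)
$T{\left(D,w \right)} = - 3 \sqrt{6}$ ($T{\left(D,w \right)} = \frac{4 \cdot 3 \left(- 2 \sqrt{6}\right)}{8} = \frac{12 \left(- 2 \sqrt{6}\right)}{8} = \frac{\left(-24\right) \sqrt{6}}{8} = - 3 \sqrt{6}$)
$T{\left(\left(-12\right)^{2},62 \right)} - -41934 = - 3 \sqrt{6} - -41934 = - 3 \sqrt{6} + 41934 = 41934 - 3 \sqrt{6}$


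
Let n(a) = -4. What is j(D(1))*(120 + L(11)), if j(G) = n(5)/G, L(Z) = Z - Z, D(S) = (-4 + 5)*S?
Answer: -480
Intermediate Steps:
D(S) = S (D(S) = 1*S = S)
L(Z) = 0
j(G) = -4/G
j(D(1))*(120 + L(11)) = (-4/1)*(120 + 0) = -4*1*120 = -4*120 = -480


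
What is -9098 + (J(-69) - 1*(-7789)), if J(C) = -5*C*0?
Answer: -1309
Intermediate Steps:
J(C) = 0
-9098 + (J(-69) - 1*(-7789)) = -9098 + (0 - 1*(-7789)) = -9098 + (0 + 7789) = -9098 + 7789 = -1309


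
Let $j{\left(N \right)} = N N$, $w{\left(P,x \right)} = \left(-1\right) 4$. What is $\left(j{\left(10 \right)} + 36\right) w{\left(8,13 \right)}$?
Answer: $-544$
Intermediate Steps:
$w{\left(P,x \right)} = -4$
$j{\left(N \right)} = N^{2}$
$\left(j{\left(10 \right)} + 36\right) w{\left(8,13 \right)} = \left(10^{2} + 36\right) \left(-4\right) = \left(100 + 36\right) \left(-4\right) = 136 \left(-4\right) = -544$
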